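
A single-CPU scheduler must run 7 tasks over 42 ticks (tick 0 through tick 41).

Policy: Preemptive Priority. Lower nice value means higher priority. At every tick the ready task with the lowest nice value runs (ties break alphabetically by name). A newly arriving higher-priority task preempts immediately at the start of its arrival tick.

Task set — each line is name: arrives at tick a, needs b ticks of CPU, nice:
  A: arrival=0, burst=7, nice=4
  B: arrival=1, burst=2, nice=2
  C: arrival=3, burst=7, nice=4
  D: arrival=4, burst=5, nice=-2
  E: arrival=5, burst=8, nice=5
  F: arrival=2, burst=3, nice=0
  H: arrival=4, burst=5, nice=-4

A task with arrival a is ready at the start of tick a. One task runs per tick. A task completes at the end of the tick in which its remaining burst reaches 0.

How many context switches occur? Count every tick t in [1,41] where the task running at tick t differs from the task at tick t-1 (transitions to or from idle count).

t=0: ready={A} → run A
t=1: ready={A,B} → run B
t=2: ready={A,B,F} → run F
t=3: ready={A,B,C,F} → run F
t=4: ready={A,B,C,D,F,H} → run H
t=5: ready={A,B,C,D,E,F,H} → run H
t=6: ready={A,B,C,D,E,F,H} → run H
t=7: ready={A,B,C,D,E,F,H} → run H
t=8: ready={A,B,C,D,E,F,H} → run H
t=9: ready={A,B,C,D,E,F} → run D
t=10: ready={A,B,C,D,E,F} → run D
t=11: ready={A,B,C,D,E,F} → run D
t=12: ready={A,B,C,D,E,F} → run D
t=13: ready={A,B,C,D,E,F} → run D
t=14: ready={A,B,C,E,F} → run F
t=15: ready={A,B,C,E} → run B
t=16: ready={A,C,E} → run A
t=17: ready={A,C,E} → run A
t=18: ready={A,C,E} → run A
t=19: ready={A,C,E} → run A
t=20: ready={A,C,E} → run A
t=21: ready={A,C,E} → run A
t=22: ready={C,E} → run C
t=23: ready={C,E} → run C
t=24: ready={C,E} → run C
t=25: ready={C,E} → run C
t=26: ready={C,E} → run C
t=27: ready={C,E} → run C
t=28: ready={C,E} → run C
t=29: ready={E} → run E
t=30: ready={E} → run E
t=31: ready={E} → run E
t=32: ready={E} → run E
t=33: ready={E} → run E
t=34: ready={E} → run E
t=35: ready={E} → run E
t=36: ready={E} → run E
t=37: (idle)
t=38: (idle)
t=39: (idle)
t=40: (idle)
t=41: (idle)

context switches = 10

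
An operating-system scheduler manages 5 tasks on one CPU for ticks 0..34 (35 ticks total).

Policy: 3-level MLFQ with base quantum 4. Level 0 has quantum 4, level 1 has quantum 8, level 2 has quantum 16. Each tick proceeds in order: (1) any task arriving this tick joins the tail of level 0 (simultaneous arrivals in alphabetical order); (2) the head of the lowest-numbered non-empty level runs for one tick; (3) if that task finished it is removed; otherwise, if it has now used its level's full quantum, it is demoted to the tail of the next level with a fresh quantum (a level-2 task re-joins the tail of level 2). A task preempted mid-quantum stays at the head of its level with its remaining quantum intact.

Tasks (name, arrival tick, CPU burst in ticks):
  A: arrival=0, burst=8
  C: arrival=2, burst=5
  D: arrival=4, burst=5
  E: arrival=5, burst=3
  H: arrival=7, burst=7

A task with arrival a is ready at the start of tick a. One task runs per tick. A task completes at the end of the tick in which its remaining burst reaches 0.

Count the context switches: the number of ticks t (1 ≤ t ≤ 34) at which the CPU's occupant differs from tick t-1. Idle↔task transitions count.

context switches = 9

t=0: L0/L1/L2 = A/-/- → run A
t=1: L0/L1/L2 = A/-/- → run A
t=2: L0/L1/L2 = AC/-/- → run A
t=3: L0/L1/L2 = AC/-/- → run A
t=4: L0/L1/L2 = CD/A/- → run C
t=5: L0/L1/L2 = CDE/A/- → run C
t=6: L0/L1/L2 = CDE/A/- → run C
t=7: L0/L1/L2 = CDEH/A/- → run C
t=8: L0/L1/L2 = DEH/AC/- → run D
t=9: L0/L1/L2 = DEH/AC/- → run D
t=10: L0/L1/L2 = DEH/AC/- → run D
t=11: L0/L1/L2 = DEH/AC/- → run D
t=12: L0/L1/L2 = EH/ACD/- → run E
t=13: L0/L1/L2 = EH/ACD/- → run E
t=14: L0/L1/L2 = EH/ACD/- → run E
t=15: L0/L1/L2 = H/ACD/- → run H
t=16: L0/L1/L2 = H/ACD/- → run H
t=17: L0/L1/L2 = H/ACD/- → run H
t=18: L0/L1/L2 = H/ACD/- → run H
t=19: L0/L1/L2 = -/ACDH/- → run A
t=20: L0/L1/L2 = -/ACDH/- → run A
t=21: L0/L1/L2 = -/ACDH/- → run A
t=22: L0/L1/L2 = -/ACDH/- → run A
t=23: L0/L1/L2 = -/CDH/- → run C
t=24: L0/L1/L2 = -/DH/- → run D
t=25: L0/L1/L2 = -/H/- → run H
t=26: L0/L1/L2 = -/H/- → run H
t=27: L0/L1/L2 = -/H/- → run H
t=28: (idle)
t=29: (idle)
t=30: (idle)
t=31: (idle)
t=32: (idle)
t=33: (idle)
t=34: (idle)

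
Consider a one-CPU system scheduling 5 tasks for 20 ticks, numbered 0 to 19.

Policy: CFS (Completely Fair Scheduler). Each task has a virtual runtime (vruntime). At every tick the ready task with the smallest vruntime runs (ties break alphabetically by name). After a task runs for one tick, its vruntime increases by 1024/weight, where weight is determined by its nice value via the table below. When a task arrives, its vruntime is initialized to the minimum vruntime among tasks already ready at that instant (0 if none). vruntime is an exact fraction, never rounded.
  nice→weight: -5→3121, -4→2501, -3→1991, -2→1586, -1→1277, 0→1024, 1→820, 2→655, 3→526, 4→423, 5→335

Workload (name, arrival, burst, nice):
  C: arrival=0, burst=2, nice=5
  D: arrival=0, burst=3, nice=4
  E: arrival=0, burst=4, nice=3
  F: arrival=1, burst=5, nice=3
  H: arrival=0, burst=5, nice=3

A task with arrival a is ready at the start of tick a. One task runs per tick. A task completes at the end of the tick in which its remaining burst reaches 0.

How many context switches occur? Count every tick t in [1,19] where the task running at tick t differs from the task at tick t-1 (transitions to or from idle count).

t=0: vr[C=0 D=0 E=0 H=0] → run C
t=1: vr[C=1024/335 D=0 E=0 F=0 H=0] → run D
t=2: vr[C=1024/335 D=1024/423 E=0 F=0 H=0] → run E
t=3: vr[C=1024/335 D=1024/423 E=512/263 F=0 H=0] → run F
t=4: vr[C=1024/335 D=1024/423 E=512/263 F=512/263 H=0] → run H
t=5: vr[C=1024/335 D=1024/423 E=512/263 F=512/263 H=512/263] → run E
t=6: vr[C=1024/335 D=1024/423 E=1024/263 F=512/263 H=512/263] → run F
t=7: vr[C=1024/335 D=1024/423 E=1024/263 F=1024/263 H=512/263] → run H
t=8: vr[C=1024/335 D=1024/423 E=1024/263 F=1024/263 H=1024/263] → run D
t=9: vr[C=1024/335 D=2048/423 E=1024/263 F=1024/263 H=1024/263] → run C
t=10: vr[D=2048/423 E=1024/263 F=1024/263 H=1024/263] → run E
t=11: vr[D=2048/423 E=1536/263 F=1024/263 H=1024/263] → run F
t=12: vr[D=2048/423 E=1536/263 F=1536/263 H=1024/263] → run H
t=13: vr[D=2048/423 E=1536/263 F=1536/263 H=1536/263] → run D
t=14: vr[E=1536/263 F=1536/263 H=1536/263] → run E
t=15: vr[F=1536/263 H=1536/263] → run F
t=16: vr[F=2048/263 H=1536/263] → run H
t=17: vr[F=2048/263 H=2048/263] → run F
t=18: vr[H=2048/263] → run H
t=19: (idle)

context switches = 19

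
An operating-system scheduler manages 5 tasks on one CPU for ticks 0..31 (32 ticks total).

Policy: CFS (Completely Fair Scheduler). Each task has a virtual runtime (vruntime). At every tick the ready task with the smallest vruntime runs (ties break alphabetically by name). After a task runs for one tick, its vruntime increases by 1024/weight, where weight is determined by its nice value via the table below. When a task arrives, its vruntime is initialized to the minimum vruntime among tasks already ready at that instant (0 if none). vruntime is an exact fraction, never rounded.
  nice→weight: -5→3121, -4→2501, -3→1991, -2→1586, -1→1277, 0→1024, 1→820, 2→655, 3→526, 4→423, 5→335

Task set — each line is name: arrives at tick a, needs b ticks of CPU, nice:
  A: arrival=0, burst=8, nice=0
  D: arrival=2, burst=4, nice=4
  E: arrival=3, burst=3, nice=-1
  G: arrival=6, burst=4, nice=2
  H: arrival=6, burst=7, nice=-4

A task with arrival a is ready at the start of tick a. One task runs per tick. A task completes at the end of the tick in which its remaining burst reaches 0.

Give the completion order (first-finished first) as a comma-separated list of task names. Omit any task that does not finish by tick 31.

t=0: vr[A=0] → run A
t=1: vr[A=1] → run A
t=2: vr[A=2 D=2] → run A
t=3: vr[A=3 D=2 E=2] → run D
t=4: vr[A=3 D=1870/423 E=2] → run E
t=5: vr[A=3 D=1870/423 E=3578/1277] → run E
t=6: vr[A=3 D=1870/423 E=4602/1277 G=3 H=3] → run A
t=7: vr[A=4 D=1870/423 E=4602/1277 G=3 H=3] → run G
t=8: vr[A=4 D=1870/423 E=4602/1277 G=2989/655 H=3] → run H
t=9: vr[A=4 D=1870/423 E=4602/1277 G=2989/655 H=8527/2501] → run H
t=10: vr[A=4 D=1870/423 E=4602/1277 G=2989/655 H=9551/2501] → run E
t=11: vr[A=4 D=1870/423 G=2989/655 H=9551/2501] → run H
t=12: vr[A=4 D=1870/423 G=2989/655 H=10575/2501] → run A
t=13: vr[A=5 D=1870/423 G=2989/655 H=10575/2501] → run H
t=14: vr[A=5 D=1870/423 G=2989/655 H=11599/2501] → run D
t=15: vr[A=5 D=2894/423 G=2989/655 H=11599/2501] → run G
t=16: vr[A=5 D=2894/423 G=4013/655 H=11599/2501] → run H
t=17: vr[A=5 D=2894/423 G=4013/655 H=12623/2501] → run A
t=18: vr[A=6 D=2894/423 G=4013/655 H=12623/2501] → run H
t=19: vr[A=6 D=2894/423 G=4013/655 H=13647/2501] → run H
t=20: vr[A=6 D=2894/423 G=4013/655] → run A
t=21: vr[A=7 D=2894/423 G=4013/655] → run G
t=22: vr[A=7 D=2894/423 G=5037/655] → run D
t=23: vr[A=7 D=1306/141 G=5037/655] → run A
t=24: vr[D=1306/141 G=5037/655] → run G
t=25: vr[D=1306/141] → run D
t=26: (idle)
t=27: (idle)
t=28: (idle)
t=29: (idle)
t=30: (idle)
t=31: (idle)

completion order = E, H, A, G, D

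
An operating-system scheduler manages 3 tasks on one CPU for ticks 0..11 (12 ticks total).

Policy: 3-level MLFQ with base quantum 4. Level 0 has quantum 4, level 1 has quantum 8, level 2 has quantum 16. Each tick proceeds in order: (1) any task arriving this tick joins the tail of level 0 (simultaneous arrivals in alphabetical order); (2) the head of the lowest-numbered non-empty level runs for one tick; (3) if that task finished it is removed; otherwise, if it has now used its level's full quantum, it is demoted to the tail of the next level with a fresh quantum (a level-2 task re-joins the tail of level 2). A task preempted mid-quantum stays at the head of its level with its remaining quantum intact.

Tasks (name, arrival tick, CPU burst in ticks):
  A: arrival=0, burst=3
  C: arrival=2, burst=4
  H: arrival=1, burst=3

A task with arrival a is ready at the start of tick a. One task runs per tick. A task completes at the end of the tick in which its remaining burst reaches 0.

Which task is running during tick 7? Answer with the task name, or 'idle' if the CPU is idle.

running at tick 7 = C

t=0: L0/L1/L2 = A/-/- → run A
t=1: L0/L1/L2 = AH/-/- → run A
t=2: L0/L1/L2 = AHC/-/- → run A
t=3: L0/L1/L2 = HC/-/- → run H
t=4: L0/L1/L2 = HC/-/- → run H
t=5: L0/L1/L2 = HC/-/- → run H
t=6: L0/L1/L2 = C/-/- → run C
t=7: L0/L1/L2 = C/-/- → run C
t=8: L0/L1/L2 = C/-/- → run C
t=9: L0/L1/L2 = C/-/- → run C
t=10: (idle)
t=11: (idle)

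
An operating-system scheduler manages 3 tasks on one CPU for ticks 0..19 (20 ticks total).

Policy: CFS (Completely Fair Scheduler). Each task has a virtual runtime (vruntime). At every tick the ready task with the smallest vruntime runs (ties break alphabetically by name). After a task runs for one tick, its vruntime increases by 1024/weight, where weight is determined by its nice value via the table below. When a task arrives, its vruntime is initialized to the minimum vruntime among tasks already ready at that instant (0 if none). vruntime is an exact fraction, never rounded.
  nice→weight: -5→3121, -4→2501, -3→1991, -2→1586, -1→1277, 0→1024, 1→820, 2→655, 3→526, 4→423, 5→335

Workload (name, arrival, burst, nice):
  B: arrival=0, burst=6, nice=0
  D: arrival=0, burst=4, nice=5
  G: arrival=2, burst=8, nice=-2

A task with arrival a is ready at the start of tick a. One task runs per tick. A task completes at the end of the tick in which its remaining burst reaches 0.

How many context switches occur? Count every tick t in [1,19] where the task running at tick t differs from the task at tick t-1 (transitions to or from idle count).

t=0: vr[B=0 D=0] → run B
t=1: vr[B=1 D=0] → run D
t=2: vr[B=1 D=1024/335 G=1] → run B
t=3: vr[B=2 D=1024/335 G=1] → run G
t=4: vr[B=2 D=1024/335 G=1305/793] → run G
t=5: vr[B=2 D=1024/335 G=1817/793] → run B
t=6: vr[B=3 D=1024/335 G=1817/793] → run G
t=7: vr[B=3 D=1024/335 G=2329/793] → run G
t=8: vr[B=3 D=1024/335 G=2841/793] → run B
t=9: vr[B=4 D=1024/335 G=2841/793] → run D
t=10: vr[B=4 D=2048/335 G=2841/793] → run G
t=11: vr[B=4 D=2048/335 G=3353/793] → run B
t=12: vr[B=5 D=2048/335 G=3353/793] → run G
t=13: vr[B=5 D=2048/335 G=3865/793] → run G
t=14: vr[B=5 D=2048/335 G=4377/793] → run B
t=15: vr[D=2048/335 G=4377/793] → run G
t=16: vr[D=2048/335] → run D
t=17: vr[D=3072/335] → run D
t=18: (idle)
t=19: (idle)

context switches = 14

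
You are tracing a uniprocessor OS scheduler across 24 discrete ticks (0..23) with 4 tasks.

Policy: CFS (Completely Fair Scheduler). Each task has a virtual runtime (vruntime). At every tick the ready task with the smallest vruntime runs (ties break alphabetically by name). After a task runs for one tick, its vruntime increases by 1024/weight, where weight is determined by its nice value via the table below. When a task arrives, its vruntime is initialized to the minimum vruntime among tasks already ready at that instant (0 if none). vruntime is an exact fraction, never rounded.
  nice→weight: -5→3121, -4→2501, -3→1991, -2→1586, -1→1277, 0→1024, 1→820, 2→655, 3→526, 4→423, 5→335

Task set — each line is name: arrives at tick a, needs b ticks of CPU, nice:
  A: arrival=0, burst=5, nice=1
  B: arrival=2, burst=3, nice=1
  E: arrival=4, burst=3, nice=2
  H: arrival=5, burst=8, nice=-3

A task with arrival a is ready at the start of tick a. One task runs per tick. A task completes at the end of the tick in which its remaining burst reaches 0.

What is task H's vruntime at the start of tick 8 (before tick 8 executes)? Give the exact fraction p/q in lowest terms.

t=0: vr[A=0] → run A
t=1: vr[A=256/205] → run A
t=2: vr[A=512/205 B=512/205] → run A
t=3: vr[A=768/205 B=512/205] → run B
t=4: vr[A=768/205 B=768/205 E=768/205] → run A
t=5: vr[A=1024/205 B=768/205 E=768/205 H=768/205] → run B
t=6: vr[A=1024/205 B=1024/205 E=768/205 H=768/205] → run E
t=7: vr[A=1024/205 B=1024/205 E=142592/26855 H=768/205] → run H
t=8: vr[A=1024/205 B=1024/205 E=142592/26855 H=1739008/408155] → run H
t=9: vr[A=1024/205 B=1024/205 E=142592/26855 H=1948928/408155] → run H
t=10: vr[A=1024/205 B=1024/205 E=142592/26855 H=2158848/408155] → run A
t=11: vr[B=1024/205 E=142592/26855 H=2158848/408155] → run B
t=12: vr[E=142592/26855 H=2158848/408155] → run H
t=13: vr[E=142592/26855 H=2368768/408155] → run E
t=14: vr[E=184576/26855 H=2368768/408155] → run H
t=15: vr[E=184576/26855 H=2578688/408155] → run H
t=16: vr[E=184576/26855 H=2788608/408155] → run H
t=17: vr[E=184576/26855 H=2998528/408155] → run E
t=18: vr[H=2998528/408155] → run H
t=19: (idle)
t=20: (idle)
t=21: (idle)
t=22: (idle)
t=23: (idle)

vruntime(H, start of tick 8) = 1739008/408155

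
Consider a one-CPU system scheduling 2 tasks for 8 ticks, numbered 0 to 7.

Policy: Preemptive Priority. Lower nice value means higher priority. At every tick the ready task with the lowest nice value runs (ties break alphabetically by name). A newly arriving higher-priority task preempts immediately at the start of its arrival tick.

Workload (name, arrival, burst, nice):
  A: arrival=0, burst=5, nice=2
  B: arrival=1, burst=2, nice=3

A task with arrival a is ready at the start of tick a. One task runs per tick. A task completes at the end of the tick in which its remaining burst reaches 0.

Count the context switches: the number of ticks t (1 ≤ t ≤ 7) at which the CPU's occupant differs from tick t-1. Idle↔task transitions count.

context switches = 2

t=0: ready={A} → run A
t=1: ready={A,B} → run A
t=2: ready={A,B} → run A
t=3: ready={A,B} → run A
t=4: ready={A,B} → run A
t=5: ready={B} → run B
t=6: ready={B} → run B
t=7: (idle)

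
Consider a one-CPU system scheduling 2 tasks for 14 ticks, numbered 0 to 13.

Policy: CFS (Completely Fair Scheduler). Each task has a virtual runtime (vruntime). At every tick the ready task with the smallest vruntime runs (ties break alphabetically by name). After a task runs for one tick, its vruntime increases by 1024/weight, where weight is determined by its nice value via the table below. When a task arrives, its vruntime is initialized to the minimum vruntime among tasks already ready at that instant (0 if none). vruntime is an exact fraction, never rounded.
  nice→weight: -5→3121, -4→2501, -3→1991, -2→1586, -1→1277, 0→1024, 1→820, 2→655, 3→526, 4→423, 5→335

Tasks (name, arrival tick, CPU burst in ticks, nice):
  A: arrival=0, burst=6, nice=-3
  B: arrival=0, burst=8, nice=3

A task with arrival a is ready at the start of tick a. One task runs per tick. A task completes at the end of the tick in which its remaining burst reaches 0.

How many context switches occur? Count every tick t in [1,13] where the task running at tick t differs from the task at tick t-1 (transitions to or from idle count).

context switches = 5

t=0: vr[A=0 B=0] → run A
t=1: vr[A=1024/1991 B=0] → run B
t=2: vr[A=1024/1991 B=512/263] → run A
t=3: vr[A=2048/1991 B=512/263] → run A
t=4: vr[A=3072/1991 B=512/263] → run A
t=5: vr[A=4096/1991 B=512/263] → run B
t=6: vr[A=4096/1991 B=1024/263] → run A
t=7: vr[A=5120/1991 B=1024/263] → run A
t=8: vr[B=1024/263] → run B
t=9: vr[B=1536/263] → run B
t=10: vr[B=2048/263] → run B
t=11: vr[B=2560/263] → run B
t=12: vr[B=3072/263] → run B
t=13: vr[B=3584/263] → run B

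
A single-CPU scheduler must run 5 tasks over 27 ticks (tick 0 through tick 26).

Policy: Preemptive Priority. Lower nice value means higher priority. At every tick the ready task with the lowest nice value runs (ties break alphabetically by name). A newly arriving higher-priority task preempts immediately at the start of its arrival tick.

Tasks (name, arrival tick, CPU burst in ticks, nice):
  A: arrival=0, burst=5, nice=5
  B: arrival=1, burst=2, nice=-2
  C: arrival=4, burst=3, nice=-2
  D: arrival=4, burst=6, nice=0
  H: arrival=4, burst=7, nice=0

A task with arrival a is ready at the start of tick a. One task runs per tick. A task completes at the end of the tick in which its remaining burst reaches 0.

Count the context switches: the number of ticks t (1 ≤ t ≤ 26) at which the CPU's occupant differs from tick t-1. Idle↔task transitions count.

context switches = 7

t=0: ready={A} → run A
t=1: ready={A,B} → run B
t=2: ready={A,B} → run B
t=3: ready={A} → run A
t=4: ready={A,C,D,H} → run C
t=5: ready={A,C,D,H} → run C
t=6: ready={A,C,D,H} → run C
t=7: ready={A,D,H} → run D
t=8: ready={A,D,H} → run D
t=9: ready={A,D,H} → run D
t=10: ready={A,D,H} → run D
t=11: ready={A,D,H} → run D
t=12: ready={A,D,H} → run D
t=13: ready={A,H} → run H
t=14: ready={A,H} → run H
t=15: ready={A,H} → run H
t=16: ready={A,H} → run H
t=17: ready={A,H} → run H
t=18: ready={A,H} → run H
t=19: ready={A,H} → run H
t=20: ready={A} → run A
t=21: ready={A} → run A
t=22: ready={A} → run A
t=23: (idle)
t=24: (idle)
t=25: (idle)
t=26: (idle)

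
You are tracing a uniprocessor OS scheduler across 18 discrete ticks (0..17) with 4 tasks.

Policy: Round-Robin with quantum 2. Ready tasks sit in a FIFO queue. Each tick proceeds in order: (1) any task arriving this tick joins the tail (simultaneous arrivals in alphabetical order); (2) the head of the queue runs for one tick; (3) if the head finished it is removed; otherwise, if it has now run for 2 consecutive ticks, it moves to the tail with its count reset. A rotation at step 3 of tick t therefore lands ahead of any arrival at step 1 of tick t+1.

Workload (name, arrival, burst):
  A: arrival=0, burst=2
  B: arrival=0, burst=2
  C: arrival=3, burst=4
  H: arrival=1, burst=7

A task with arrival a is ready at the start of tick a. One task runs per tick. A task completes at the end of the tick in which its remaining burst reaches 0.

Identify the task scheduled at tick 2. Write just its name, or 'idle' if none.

t=0: queue=[A,B] q_used=0 → run A
t=1: queue=[A,B,H] q_used=1 → run A
t=2: queue=[B,H] q_used=0 → run B
t=3: queue=[B,H,C] q_used=1 → run B
t=4: queue=[H,C] q_used=0 → run H
t=5: queue=[H,C] q_used=1 → run H
t=6: queue=[C,H] q_used=0 → run C
t=7: queue=[C,H] q_used=1 → run C
t=8: queue=[H,C] q_used=0 → run H
t=9: queue=[H,C] q_used=1 → run H
t=10: queue=[C,H] q_used=0 → run C
t=11: queue=[C,H] q_used=1 → run C
t=12: queue=[H] q_used=0 → run H
t=13: queue=[H] q_used=1 → run H
t=14: queue=[H] q_used=0 → run H
t=15: (idle)
t=16: (idle)
t=17: (idle)

running at tick 2 = B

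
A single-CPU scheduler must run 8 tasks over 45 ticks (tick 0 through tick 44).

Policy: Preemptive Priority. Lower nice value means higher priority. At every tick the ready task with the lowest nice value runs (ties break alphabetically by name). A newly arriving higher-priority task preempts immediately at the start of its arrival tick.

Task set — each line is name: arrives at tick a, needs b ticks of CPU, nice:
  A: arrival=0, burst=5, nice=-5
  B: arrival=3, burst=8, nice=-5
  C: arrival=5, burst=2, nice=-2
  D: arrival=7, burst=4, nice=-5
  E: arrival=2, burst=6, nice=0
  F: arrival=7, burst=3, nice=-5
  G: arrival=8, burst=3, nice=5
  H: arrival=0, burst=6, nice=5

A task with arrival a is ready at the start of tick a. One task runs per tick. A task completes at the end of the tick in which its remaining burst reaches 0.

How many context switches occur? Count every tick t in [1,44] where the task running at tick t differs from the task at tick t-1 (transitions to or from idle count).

t=0: ready={A,H} → run A
t=1: ready={A,H} → run A
t=2: ready={A,E,H} → run A
t=3: ready={A,B,E,H} → run A
t=4: ready={A,B,E,H} → run A
t=5: ready={B,C,E,H} → run B
t=6: ready={B,C,E,H} → run B
t=7: ready={B,C,D,E,F,H} → run B
t=8: ready={B,C,D,E,F,G,H} → run B
t=9: ready={B,C,D,E,F,G,H} → run B
t=10: ready={B,C,D,E,F,G,H} → run B
t=11: ready={B,C,D,E,F,G,H} → run B
t=12: ready={B,C,D,E,F,G,H} → run B
t=13: ready={C,D,E,F,G,H} → run D
t=14: ready={C,D,E,F,G,H} → run D
t=15: ready={C,D,E,F,G,H} → run D
t=16: ready={C,D,E,F,G,H} → run D
t=17: ready={C,E,F,G,H} → run F
t=18: ready={C,E,F,G,H} → run F
t=19: ready={C,E,F,G,H} → run F
t=20: ready={C,E,G,H} → run C
t=21: ready={C,E,G,H} → run C
t=22: ready={E,G,H} → run E
t=23: ready={E,G,H} → run E
t=24: ready={E,G,H} → run E
t=25: ready={E,G,H} → run E
t=26: ready={E,G,H} → run E
t=27: ready={E,G,H} → run E
t=28: ready={G,H} → run G
t=29: ready={G,H} → run G
t=30: ready={G,H} → run G
t=31: ready={H} → run H
t=32: ready={H} → run H
t=33: ready={H} → run H
t=34: ready={H} → run H
t=35: ready={H} → run H
t=36: ready={H} → run H
t=37: (idle)
t=38: (idle)
t=39: (idle)
t=40: (idle)
t=41: (idle)
t=42: (idle)
t=43: (idle)
t=44: (idle)

context switches = 8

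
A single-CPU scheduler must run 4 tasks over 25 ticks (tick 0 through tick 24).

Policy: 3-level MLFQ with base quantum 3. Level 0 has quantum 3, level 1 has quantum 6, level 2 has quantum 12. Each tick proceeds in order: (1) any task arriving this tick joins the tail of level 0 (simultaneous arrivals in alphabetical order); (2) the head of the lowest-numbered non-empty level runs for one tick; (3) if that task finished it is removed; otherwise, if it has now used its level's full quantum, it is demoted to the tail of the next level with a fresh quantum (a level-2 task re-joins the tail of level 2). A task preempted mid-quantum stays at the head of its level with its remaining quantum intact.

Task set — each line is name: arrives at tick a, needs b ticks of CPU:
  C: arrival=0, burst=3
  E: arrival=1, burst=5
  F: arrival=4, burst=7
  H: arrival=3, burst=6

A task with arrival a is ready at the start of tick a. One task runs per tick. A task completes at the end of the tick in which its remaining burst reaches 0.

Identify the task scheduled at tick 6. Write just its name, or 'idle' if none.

running at tick 6 = H

t=0: L0/L1/L2 = C/-/- → run C
t=1: L0/L1/L2 = CE/-/- → run C
t=2: L0/L1/L2 = CE/-/- → run C
t=3: L0/L1/L2 = EH/-/- → run E
t=4: L0/L1/L2 = EHF/-/- → run E
t=5: L0/L1/L2 = EHF/-/- → run E
t=6: L0/L1/L2 = HF/E/- → run H
t=7: L0/L1/L2 = HF/E/- → run H
t=8: L0/L1/L2 = HF/E/- → run H
t=9: L0/L1/L2 = F/EH/- → run F
t=10: L0/L1/L2 = F/EH/- → run F
t=11: L0/L1/L2 = F/EH/- → run F
t=12: L0/L1/L2 = -/EHF/- → run E
t=13: L0/L1/L2 = -/EHF/- → run E
t=14: L0/L1/L2 = -/HF/- → run H
t=15: L0/L1/L2 = -/HF/- → run H
t=16: L0/L1/L2 = -/HF/- → run H
t=17: L0/L1/L2 = -/F/- → run F
t=18: L0/L1/L2 = -/F/- → run F
t=19: L0/L1/L2 = -/F/- → run F
t=20: L0/L1/L2 = -/F/- → run F
t=21: (idle)
t=22: (idle)
t=23: (idle)
t=24: (idle)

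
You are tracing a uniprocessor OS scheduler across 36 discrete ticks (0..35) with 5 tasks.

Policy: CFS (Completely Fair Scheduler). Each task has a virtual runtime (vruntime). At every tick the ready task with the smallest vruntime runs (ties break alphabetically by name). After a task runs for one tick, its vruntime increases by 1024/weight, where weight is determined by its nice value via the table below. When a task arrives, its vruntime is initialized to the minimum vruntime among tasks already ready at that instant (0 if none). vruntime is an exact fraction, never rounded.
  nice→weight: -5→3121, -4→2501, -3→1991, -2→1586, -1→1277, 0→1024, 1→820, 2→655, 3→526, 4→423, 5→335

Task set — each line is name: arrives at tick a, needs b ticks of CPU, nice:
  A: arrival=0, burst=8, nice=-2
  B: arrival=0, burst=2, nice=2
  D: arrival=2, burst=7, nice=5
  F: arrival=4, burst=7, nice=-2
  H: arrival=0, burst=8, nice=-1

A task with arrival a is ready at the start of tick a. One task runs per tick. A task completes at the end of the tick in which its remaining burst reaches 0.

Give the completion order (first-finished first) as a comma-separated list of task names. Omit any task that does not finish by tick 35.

completion order = B, A, F, H, D

t=0: vr[A=0 B=0 H=0] → run A
t=1: vr[A=512/793 B=0 H=0] → run B
t=2: vr[A=512/793 B=1024/655 D=0 H=0] → run D
t=3: vr[A=512/793 B=1024/655 D=1024/335 H=0] → run H
t=4: vr[A=512/793 B=1024/655 D=1024/335 F=512/793 H=1024/1277] → run A
t=5: vr[A=1024/793 B=1024/655 D=1024/335 F=512/793 H=1024/1277] → run F
t=6: vr[A=1024/793 B=1024/655 D=1024/335 F=1024/793 H=1024/1277] → run H
t=7: vr[A=1024/793 B=1024/655 D=1024/335 F=1024/793 H=2048/1277] → run A
t=8: vr[A=1536/793 B=1024/655 D=1024/335 F=1024/793 H=2048/1277] → run F
t=9: vr[A=1536/793 B=1024/655 D=1024/335 F=1536/793 H=2048/1277] → run B
t=10: vr[A=1536/793 D=1024/335 F=1536/793 H=2048/1277] → run H
t=11: vr[A=1536/793 D=1024/335 F=1536/793 H=3072/1277] → run A
t=12: vr[A=2048/793 D=1024/335 F=1536/793 H=3072/1277] → run F
t=13: vr[A=2048/793 D=1024/335 F=2048/793 H=3072/1277] → run H
t=14: vr[A=2048/793 D=1024/335 F=2048/793 H=4096/1277] → run A
t=15: vr[A=2560/793 D=1024/335 F=2048/793 H=4096/1277] → run F
t=16: vr[A=2560/793 D=1024/335 F=2560/793 H=4096/1277] → run D
t=17: vr[A=2560/793 D=2048/335 F=2560/793 H=4096/1277] → run H
t=18: vr[A=2560/793 D=2048/335 F=2560/793 H=5120/1277] → run A
t=19: vr[A=3072/793 D=2048/335 F=2560/793 H=5120/1277] → run F
t=20: vr[A=3072/793 D=2048/335 F=3072/793 H=5120/1277] → run A
t=21: vr[A=3584/793 D=2048/335 F=3072/793 H=5120/1277] → run F
t=22: vr[A=3584/793 D=2048/335 F=3584/793 H=5120/1277] → run H
t=23: vr[A=3584/793 D=2048/335 F=3584/793 H=6144/1277] → run A
t=24: vr[D=2048/335 F=3584/793 H=6144/1277] → run F
t=25: vr[D=2048/335 H=6144/1277] → run H
t=26: vr[D=2048/335 H=7168/1277] → run H
t=27: vr[D=2048/335] → run D
t=28: vr[D=3072/335] → run D
t=29: vr[D=4096/335] → run D
t=30: vr[D=1024/67] → run D
t=31: vr[D=6144/335] → run D
t=32: (idle)
t=33: (idle)
t=34: (idle)
t=35: (idle)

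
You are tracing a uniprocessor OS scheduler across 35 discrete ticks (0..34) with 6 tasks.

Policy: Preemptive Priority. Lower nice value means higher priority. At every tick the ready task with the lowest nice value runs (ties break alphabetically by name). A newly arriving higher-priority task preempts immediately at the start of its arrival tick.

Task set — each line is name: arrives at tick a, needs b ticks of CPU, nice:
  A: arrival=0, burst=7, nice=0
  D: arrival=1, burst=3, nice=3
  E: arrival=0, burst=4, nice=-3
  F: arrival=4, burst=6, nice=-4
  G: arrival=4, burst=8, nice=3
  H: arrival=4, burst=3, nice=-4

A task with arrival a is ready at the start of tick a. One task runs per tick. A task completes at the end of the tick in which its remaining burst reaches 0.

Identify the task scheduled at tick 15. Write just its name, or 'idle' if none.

t=0: ready={A,E} → run E
t=1: ready={A,D,E} → run E
t=2: ready={A,D,E} → run E
t=3: ready={A,D,E} → run E
t=4: ready={A,D,F,G,H} → run F
t=5: ready={A,D,F,G,H} → run F
t=6: ready={A,D,F,G,H} → run F
t=7: ready={A,D,F,G,H} → run F
t=8: ready={A,D,F,G,H} → run F
t=9: ready={A,D,F,G,H} → run F
t=10: ready={A,D,G,H} → run H
t=11: ready={A,D,G,H} → run H
t=12: ready={A,D,G,H} → run H
t=13: ready={A,D,G} → run A
t=14: ready={A,D,G} → run A
t=15: ready={A,D,G} → run A
t=16: ready={A,D,G} → run A
t=17: ready={A,D,G} → run A
t=18: ready={A,D,G} → run A
t=19: ready={A,D,G} → run A
t=20: ready={D,G} → run D
t=21: ready={D,G} → run D
t=22: ready={D,G} → run D
t=23: ready={G} → run G
t=24: ready={G} → run G
t=25: ready={G} → run G
t=26: ready={G} → run G
t=27: ready={G} → run G
t=28: ready={G} → run G
t=29: ready={G} → run G
t=30: ready={G} → run G
t=31: (idle)
t=32: (idle)
t=33: (idle)
t=34: (idle)

running at tick 15 = A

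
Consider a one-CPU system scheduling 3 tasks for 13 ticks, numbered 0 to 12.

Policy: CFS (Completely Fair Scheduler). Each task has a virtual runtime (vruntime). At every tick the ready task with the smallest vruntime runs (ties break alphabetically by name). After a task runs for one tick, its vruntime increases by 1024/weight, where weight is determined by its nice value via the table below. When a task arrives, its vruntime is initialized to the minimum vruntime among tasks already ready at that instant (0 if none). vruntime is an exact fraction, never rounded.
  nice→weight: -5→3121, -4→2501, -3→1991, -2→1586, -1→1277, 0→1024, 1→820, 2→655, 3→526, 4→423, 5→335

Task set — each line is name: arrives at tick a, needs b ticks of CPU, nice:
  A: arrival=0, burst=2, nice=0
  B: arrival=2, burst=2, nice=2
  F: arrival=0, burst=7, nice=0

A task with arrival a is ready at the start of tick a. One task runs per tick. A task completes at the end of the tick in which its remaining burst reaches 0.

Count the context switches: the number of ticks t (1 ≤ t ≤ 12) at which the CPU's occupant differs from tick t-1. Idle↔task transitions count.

t=0: vr[A=0 F=0] → run A
t=1: vr[A=1 F=0] → run F
t=2: vr[A=1 B=1 F=1] → run A
t=3: vr[B=1 F=1] → run B
t=4: vr[B=1679/655 F=1] → run F
t=5: vr[B=1679/655 F=2] → run F
t=6: vr[B=1679/655 F=3] → run B
t=7: vr[F=3] → run F
t=8: vr[F=4] → run F
t=9: vr[F=5] → run F
t=10: vr[F=6] → run F
t=11: (idle)
t=12: (idle)

context switches = 7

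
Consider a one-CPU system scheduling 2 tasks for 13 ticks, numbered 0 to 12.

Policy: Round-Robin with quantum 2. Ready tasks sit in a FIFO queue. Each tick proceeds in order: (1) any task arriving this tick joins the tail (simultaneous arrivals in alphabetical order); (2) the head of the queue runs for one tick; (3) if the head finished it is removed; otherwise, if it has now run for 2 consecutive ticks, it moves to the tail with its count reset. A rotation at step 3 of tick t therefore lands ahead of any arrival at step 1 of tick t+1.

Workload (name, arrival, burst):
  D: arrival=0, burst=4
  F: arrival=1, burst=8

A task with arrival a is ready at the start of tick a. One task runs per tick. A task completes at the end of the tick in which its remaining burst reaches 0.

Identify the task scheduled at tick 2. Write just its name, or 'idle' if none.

running at tick 2 = F

t=0: queue=[D] q_used=0 → run D
t=1: queue=[D,F] q_used=1 → run D
t=2: queue=[F,D] q_used=0 → run F
t=3: queue=[F,D] q_used=1 → run F
t=4: queue=[D,F] q_used=0 → run D
t=5: queue=[D,F] q_used=1 → run D
t=6: queue=[F] q_used=0 → run F
t=7: queue=[F] q_used=1 → run F
t=8: queue=[F] q_used=0 → run F
t=9: queue=[F] q_used=1 → run F
t=10: queue=[F] q_used=0 → run F
t=11: queue=[F] q_used=1 → run F
t=12: (idle)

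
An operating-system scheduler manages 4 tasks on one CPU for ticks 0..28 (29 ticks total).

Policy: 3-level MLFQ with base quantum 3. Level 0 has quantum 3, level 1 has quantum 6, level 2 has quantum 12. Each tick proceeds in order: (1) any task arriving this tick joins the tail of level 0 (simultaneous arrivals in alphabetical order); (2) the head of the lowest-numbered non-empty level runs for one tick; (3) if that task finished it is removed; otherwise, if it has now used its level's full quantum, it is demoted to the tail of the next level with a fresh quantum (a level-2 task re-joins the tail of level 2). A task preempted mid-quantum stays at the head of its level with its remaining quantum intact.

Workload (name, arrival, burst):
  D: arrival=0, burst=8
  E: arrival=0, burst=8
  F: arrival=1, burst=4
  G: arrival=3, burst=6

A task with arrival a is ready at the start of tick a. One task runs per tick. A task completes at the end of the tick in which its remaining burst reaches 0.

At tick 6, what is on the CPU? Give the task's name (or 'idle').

running at tick 6 = F

t=0: L0/L1/L2 = DE/-/- → run D
t=1: L0/L1/L2 = DEF/-/- → run D
t=2: L0/L1/L2 = DEF/-/- → run D
t=3: L0/L1/L2 = EFG/D/- → run E
t=4: L0/L1/L2 = EFG/D/- → run E
t=5: L0/L1/L2 = EFG/D/- → run E
t=6: L0/L1/L2 = FG/DE/- → run F
t=7: L0/L1/L2 = FG/DE/- → run F
t=8: L0/L1/L2 = FG/DE/- → run F
t=9: L0/L1/L2 = G/DEF/- → run G
t=10: L0/L1/L2 = G/DEF/- → run G
t=11: L0/L1/L2 = G/DEF/- → run G
t=12: L0/L1/L2 = -/DEFG/- → run D
t=13: L0/L1/L2 = -/DEFG/- → run D
t=14: L0/L1/L2 = -/DEFG/- → run D
t=15: L0/L1/L2 = -/DEFG/- → run D
t=16: L0/L1/L2 = -/DEFG/- → run D
t=17: L0/L1/L2 = -/EFG/- → run E
t=18: L0/L1/L2 = -/EFG/- → run E
t=19: L0/L1/L2 = -/EFG/- → run E
t=20: L0/L1/L2 = -/EFG/- → run E
t=21: L0/L1/L2 = -/EFG/- → run E
t=22: L0/L1/L2 = -/FG/- → run F
t=23: L0/L1/L2 = -/G/- → run G
t=24: L0/L1/L2 = -/G/- → run G
t=25: L0/L1/L2 = -/G/- → run G
t=26: (idle)
t=27: (idle)
t=28: (idle)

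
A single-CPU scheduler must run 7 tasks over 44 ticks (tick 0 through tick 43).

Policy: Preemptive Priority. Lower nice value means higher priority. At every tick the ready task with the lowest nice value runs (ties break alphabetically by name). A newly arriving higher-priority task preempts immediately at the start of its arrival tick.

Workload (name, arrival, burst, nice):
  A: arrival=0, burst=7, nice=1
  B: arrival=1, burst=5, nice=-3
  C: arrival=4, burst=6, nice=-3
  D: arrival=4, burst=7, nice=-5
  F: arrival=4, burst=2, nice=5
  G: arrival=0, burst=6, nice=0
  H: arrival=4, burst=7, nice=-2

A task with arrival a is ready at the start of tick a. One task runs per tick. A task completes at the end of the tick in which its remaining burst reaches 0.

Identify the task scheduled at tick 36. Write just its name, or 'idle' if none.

running at tick 36 = A

t=0: ready={A,G} → run G
t=1: ready={A,B,G} → run B
t=2: ready={A,B,G} → run B
t=3: ready={A,B,G} → run B
t=4: ready={A,B,C,D,F,G,H} → run D
t=5: ready={A,B,C,D,F,G,H} → run D
t=6: ready={A,B,C,D,F,G,H} → run D
t=7: ready={A,B,C,D,F,G,H} → run D
t=8: ready={A,B,C,D,F,G,H} → run D
t=9: ready={A,B,C,D,F,G,H} → run D
t=10: ready={A,B,C,D,F,G,H} → run D
t=11: ready={A,B,C,F,G,H} → run B
t=12: ready={A,B,C,F,G,H} → run B
t=13: ready={A,C,F,G,H} → run C
t=14: ready={A,C,F,G,H} → run C
t=15: ready={A,C,F,G,H} → run C
t=16: ready={A,C,F,G,H} → run C
t=17: ready={A,C,F,G,H} → run C
t=18: ready={A,C,F,G,H} → run C
t=19: ready={A,F,G,H} → run H
t=20: ready={A,F,G,H} → run H
t=21: ready={A,F,G,H} → run H
t=22: ready={A,F,G,H} → run H
t=23: ready={A,F,G,H} → run H
t=24: ready={A,F,G,H} → run H
t=25: ready={A,F,G,H} → run H
t=26: ready={A,F,G} → run G
t=27: ready={A,F,G} → run G
t=28: ready={A,F,G} → run G
t=29: ready={A,F,G} → run G
t=30: ready={A,F,G} → run G
t=31: ready={A,F} → run A
t=32: ready={A,F} → run A
t=33: ready={A,F} → run A
t=34: ready={A,F} → run A
t=35: ready={A,F} → run A
t=36: ready={A,F} → run A
t=37: ready={A,F} → run A
t=38: ready={F} → run F
t=39: ready={F} → run F
t=40: (idle)
t=41: (idle)
t=42: (idle)
t=43: (idle)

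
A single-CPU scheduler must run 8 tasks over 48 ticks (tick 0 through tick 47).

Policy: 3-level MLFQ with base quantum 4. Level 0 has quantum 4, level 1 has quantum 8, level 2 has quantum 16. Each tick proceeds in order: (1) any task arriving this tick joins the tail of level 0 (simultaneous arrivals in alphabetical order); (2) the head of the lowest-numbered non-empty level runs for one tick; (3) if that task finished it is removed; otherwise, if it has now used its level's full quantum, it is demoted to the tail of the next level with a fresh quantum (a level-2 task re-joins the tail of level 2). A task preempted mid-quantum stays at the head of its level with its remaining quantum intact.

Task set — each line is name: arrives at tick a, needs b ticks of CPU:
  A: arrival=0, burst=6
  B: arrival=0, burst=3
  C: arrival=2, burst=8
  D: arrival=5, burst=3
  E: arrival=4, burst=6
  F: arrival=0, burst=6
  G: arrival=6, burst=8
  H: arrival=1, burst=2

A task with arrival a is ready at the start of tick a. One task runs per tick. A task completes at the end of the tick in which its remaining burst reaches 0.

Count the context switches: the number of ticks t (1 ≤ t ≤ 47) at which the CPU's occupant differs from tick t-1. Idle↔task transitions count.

t=0: L0/L1/L2 = ABF/-/- → run A
t=1: L0/L1/L2 = ABFH/-/- → run A
t=2: L0/L1/L2 = ABFHC/-/- → run A
t=3: L0/L1/L2 = ABFHC/-/- → run A
t=4: L0/L1/L2 = BFHCE/A/- → run B
t=5: L0/L1/L2 = BFHCED/A/- → run B
t=6: L0/L1/L2 = BFHCEDG/A/- → run B
t=7: L0/L1/L2 = FHCEDG/A/- → run F
t=8: L0/L1/L2 = FHCEDG/A/- → run F
t=9: L0/L1/L2 = FHCEDG/A/- → run F
t=10: L0/L1/L2 = FHCEDG/A/- → run F
t=11: L0/L1/L2 = HCEDG/AF/- → run H
t=12: L0/L1/L2 = HCEDG/AF/- → run H
t=13: L0/L1/L2 = CEDG/AF/- → run C
t=14: L0/L1/L2 = CEDG/AF/- → run C
t=15: L0/L1/L2 = CEDG/AF/- → run C
t=16: L0/L1/L2 = CEDG/AF/- → run C
t=17: L0/L1/L2 = EDG/AFC/- → run E
t=18: L0/L1/L2 = EDG/AFC/- → run E
t=19: L0/L1/L2 = EDG/AFC/- → run E
t=20: L0/L1/L2 = EDG/AFC/- → run E
t=21: L0/L1/L2 = DG/AFCE/- → run D
t=22: L0/L1/L2 = DG/AFCE/- → run D
t=23: L0/L1/L2 = DG/AFCE/- → run D
t=24: L0/L1/L2 = G/AFCE/- → run G
t=25: L0/L1/L2 = G/AFCE/- → run G
t=26: L0/L1/L2 = G/AFCE/- → run G
t=27: L0/L1/L2 = G/AFCE/- → run G
t=28: L0/L1/L2 = -/AFCEG/- → run A
t=29: L0/L1/L2 = -/AFCEG/- → run A
t=30: L0/L1/L2 = -/FCEG/- → run F
t=31: L0/L1/L2 = -/FCEG/- → run F
t=32: L0/L1/L2 = -/CEG/- → run C
t=33: L0/L1/L2 = -/CEG/- → run C
t=34: L0/L1/L2 = -/CEG/- → run C
t=35: L0/L1/L2 = -/CEG/- → run C
t=36: L0/L1/L2 = -/EG/- → run E
t=37: L0/L1/L2 = -/EG/- → run E
t=38: L0/L1/L2 = -/G/- → run G
t=39: L0/L1/L2 = -/G/- → run G
t=40: L0/L1/L2 = -/G/- → run G
t=41: L0/L1/L2 = -/G/- → run G
t=42: (idle)
t=43: (idle)
t=44: (idle)
t=45: (idle)
t=46: (idle)
t=47: (idle)

context switches = 13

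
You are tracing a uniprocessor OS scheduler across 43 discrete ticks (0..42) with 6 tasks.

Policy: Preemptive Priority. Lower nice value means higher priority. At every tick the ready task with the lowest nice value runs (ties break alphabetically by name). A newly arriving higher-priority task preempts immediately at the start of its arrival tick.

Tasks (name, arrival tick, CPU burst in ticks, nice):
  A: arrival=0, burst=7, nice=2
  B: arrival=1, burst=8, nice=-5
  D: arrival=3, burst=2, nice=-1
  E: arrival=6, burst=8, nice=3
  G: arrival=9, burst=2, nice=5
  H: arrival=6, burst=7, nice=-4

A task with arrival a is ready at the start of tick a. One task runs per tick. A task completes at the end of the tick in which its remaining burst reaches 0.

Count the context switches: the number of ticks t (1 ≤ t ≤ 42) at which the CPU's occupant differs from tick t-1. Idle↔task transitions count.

context switches = 7

t=0: ready={A} → run A
t=1: ready={A,B} → run B
t=2: ready={A,B} → run B
t=3: ready={A,B,D} → run B
t=4: ready={A,B,D} → run B
t=5: ready={A,B,D} → run B
t=6: ready={A,B,D,E,H} → run B
t=7: ready={A,B,D,E,H} → run B
t=8: ready={A,B,D,E,H} → run B
t=9: ready={A,D,E,G,H} → run H
t=10: ready={A,D,E,G,H} → run H
t=11: ready={A,D,E,G,H} → run H
t=12: ready={A,D,E,G,H} → run H
t=13: ready={A,D,E,G,H} → run H
t=14: ready={A,D,E,G,H} → run H
t=15: ready={A,D,E,G,H} → run H
t=16: ready={A,D,E,G} → run D
t=17: ready={A,D,E,G} → run D
t=18: ready={A,E,G} → run A
t=19: ready={A,E,G} → run A
t=20: ready={A,E,G} → run A
t=21: ready={A,E,G} → run A
t=22: ready={A,E,G} → run A
t=23: ready={A,E,G} → run A
t=24: ready={E,G} → run E
t=25: ready={E,G} → run E
t=26: ready={E,G} → run E
t=27: ready={E,G} → run E
t=28: ready={E,G} → run E
t=29: ready={E,G} → run E
t=30: ready={E,G} → run E
t=31: ready={E,G} → run E
t=32: ready={G} → run G
t=33: ready={G} → run G
t=34: (idle)
t=35: (idle)
t=36: (idle)
t=37: (idle)
t=38: (idle)
t=39: (idle)
t=40: (idle)
t=41: (idle)
t=42: (idle)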